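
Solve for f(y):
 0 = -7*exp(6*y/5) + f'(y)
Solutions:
 f(y) = C1 + 35*exp(6*y/5)/6


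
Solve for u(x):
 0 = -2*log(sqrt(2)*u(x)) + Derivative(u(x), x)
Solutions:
 -Integral(1/(2*log(_y) + log(2)), (_y, u(x))) = C1 - x


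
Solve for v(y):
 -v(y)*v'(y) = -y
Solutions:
 v(y) = -sqrt(C1 + y^2)
 v(y) = sqrt(C1 + y^2)


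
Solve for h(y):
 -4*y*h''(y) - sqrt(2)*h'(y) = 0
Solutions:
 h(y) = C1 + C2*y^(1 - sqrt(2)/4)


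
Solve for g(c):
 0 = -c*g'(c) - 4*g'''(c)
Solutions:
 g(c) = C1 + Integral(C2*airyai(-2^(1/3)*c/2) + C3*airybi(-2^(1/3)*c/2), c)


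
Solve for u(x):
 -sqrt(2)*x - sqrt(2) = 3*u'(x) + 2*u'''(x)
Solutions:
 u(x) = C1 + C2*sin(sqrt(6)*x/2) + C3*cos(sqrt(6)*x/2) - sqrt(2)*x^2/6 - sqrt(2)*x/3


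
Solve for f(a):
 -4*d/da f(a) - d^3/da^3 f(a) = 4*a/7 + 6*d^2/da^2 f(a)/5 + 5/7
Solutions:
 f(a) = C1 - a^2/14 - 19*a/140 + (C2*sin(sqrt(91)*a/5) + C3*cos(sqrt(91)*a/5))*exp(-3*a/5)


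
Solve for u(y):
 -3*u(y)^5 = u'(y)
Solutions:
 u(y) = -I*(1/(C1 + 12*y))^(1/4)
 u(y) = I*(1/(C1 + 12*y))^(1/4)
 u(y) = -(1/(C1 + 12*y))^(1/4)
 u(y) = (1/(C1 + 12*y))^(1/4)


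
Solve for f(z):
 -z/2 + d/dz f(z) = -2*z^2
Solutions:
 f(z) = C1 - 2*z^3/3 + z^2/4


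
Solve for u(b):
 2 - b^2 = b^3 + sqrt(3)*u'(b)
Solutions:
 u(b) = C1 - sqrt(3)*b^4/12 - sqrt(3)*b^3/9 + 2*sqrt(3)*b/3


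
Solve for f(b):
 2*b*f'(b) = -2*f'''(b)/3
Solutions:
 f(b) = C1 + Integral(C2*airyai(-3^(1/3)*b) + C3*airybi(-3^(1/3)*b), b)


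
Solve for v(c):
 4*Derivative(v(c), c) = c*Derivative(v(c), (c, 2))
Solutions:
 v(c) = C1 + C2*c^5


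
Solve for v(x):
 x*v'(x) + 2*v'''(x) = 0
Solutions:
 v(x) = C1 + Integral(C2*airyai(-2^(2/3)*x/2) + C3*airybi(-2^(2/3)*x/2), x)


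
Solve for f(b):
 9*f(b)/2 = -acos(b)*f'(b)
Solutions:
 f(b) = C1*exp(-9*Integral(1/acos(b), b)/2)


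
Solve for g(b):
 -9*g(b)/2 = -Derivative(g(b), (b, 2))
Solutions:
 g(b) = C1*exp(-3*sqrt(2)*b/2) + C2*exp(3*sqrt(2)*b/2)


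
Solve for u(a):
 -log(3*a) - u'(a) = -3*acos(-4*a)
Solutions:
 u(a) = C1 - a*log(a) + 3*a*acos(-4*a) - a*log(3) + a + 3*sqrt(1 - 16*a^2)/4


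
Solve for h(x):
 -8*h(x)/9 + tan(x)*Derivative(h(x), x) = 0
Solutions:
 h(x) = C1*sin(x)^(8/9)


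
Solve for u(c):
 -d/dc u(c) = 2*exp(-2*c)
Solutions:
 u(c) = C1 + exp(-2*c)


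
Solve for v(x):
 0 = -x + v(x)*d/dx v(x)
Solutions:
 v(x) = -sqrt(C1 + x^2)
 v(x) = sqrt(C1 + x^2)


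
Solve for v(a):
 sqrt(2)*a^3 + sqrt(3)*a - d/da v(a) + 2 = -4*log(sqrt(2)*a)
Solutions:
 v(a) = C1 + sqrt(2)*a^4/4 + sqrt(3)*a^2/2 + 4*a*log(a) - 2*a + a*log(4)


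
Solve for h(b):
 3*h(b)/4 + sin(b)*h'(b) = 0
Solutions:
 h(b) = C1*(cos(b) + 1)^(3/8)/(cos(b) - 1)^(3/8)


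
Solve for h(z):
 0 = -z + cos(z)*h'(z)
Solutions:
 h(z) = C1 + Integral(z/cos(z), z)


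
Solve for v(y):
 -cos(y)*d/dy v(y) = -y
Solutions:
 v(y) = C1 + Integral(y/cos(y), y)


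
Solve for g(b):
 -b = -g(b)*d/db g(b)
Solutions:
 g(b) = -sqrt(C1 + b^2)
 g(b) = sqrt(C1 + b^2)


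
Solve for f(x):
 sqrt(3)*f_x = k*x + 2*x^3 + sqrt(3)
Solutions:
 f(x) = C1 + sqrt(3)*k*x^2/6 + sqrt(3)*x^4/6 + x


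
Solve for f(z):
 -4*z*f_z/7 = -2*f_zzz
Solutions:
 f(z) = C1 + Integral(C2*airyai(2^(1/3)*7^(2/3)*z/7) + C3*airybi(2^(1/3)*7^(2/3)*z/7), z)


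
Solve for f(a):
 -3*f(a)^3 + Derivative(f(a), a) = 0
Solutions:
 f(a) = -sqrt(2)*sqrt(-1/(C1 + 3*a))/2
 f(a) = sqrt(2)*sqrt(-1/(C1 + 3*a))/2


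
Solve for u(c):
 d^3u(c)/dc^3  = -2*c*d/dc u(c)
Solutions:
 u(c) = C1 + Integral(C2*airyai(-2^(1/3)*c) + C3*airybi(-2^(1/3)*c), c)


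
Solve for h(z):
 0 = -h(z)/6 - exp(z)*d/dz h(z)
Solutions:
 h(z) = C1*exp(exp(-z)/6)


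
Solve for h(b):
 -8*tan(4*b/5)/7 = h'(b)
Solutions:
 h(b) = C1 + 10*log(cos(4*b/5))/7


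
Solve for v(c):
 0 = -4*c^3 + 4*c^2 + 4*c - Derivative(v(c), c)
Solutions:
 v(c) = C1 - c^4 + 4*c^3/3 + 2*c^2


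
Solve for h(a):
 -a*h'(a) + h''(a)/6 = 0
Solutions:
 h(a) = C1 + C2*erfi(sqrt(3)*a)


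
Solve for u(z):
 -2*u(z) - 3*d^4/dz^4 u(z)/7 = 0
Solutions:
 u(z) = (C1*sin(6^(3/4)*7^(1/4)*z/6) + C2*cos(6^(3/4)*7^(1/4)*z/6))*exp(-6^(3/4)*7^(1/4)*z/6) + (C3*sin(6^(3/4)*7^(1/4)*z/6) + C4*cos(6^(3/4)*7^(1/4)*z/6))*exp(6^(3/4)*7^(1/4)*z/6)


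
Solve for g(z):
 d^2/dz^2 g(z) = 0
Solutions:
 g(z) = C1 + C2*z


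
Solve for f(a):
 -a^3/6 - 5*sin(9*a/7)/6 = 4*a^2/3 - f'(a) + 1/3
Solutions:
 f(a) = C1 + a^4/24 + 4*a^3/9 + a/3 - 35*cos(9*a/7)/54


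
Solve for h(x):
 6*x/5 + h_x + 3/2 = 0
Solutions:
 h(x) = C1 - 3*x^2/5 - 3*x/2


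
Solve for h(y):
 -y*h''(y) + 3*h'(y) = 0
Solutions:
 h(y) = C1 + C2*y^4


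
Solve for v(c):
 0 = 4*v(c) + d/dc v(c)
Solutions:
 v(c) = C1*exp(-4*c)


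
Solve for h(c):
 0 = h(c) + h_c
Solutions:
 h(c) = C1*exp(-c)


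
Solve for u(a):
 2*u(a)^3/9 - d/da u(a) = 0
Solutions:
 u(a) = -3*sqrt(2)*sqrt(-1/(C1 + 2*a))/2
 u(a) = 3*sqrt(2)*sqrt(-1/(C1 + 2*a))/2


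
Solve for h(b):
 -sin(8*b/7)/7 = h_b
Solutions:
 h(b) = C1 + cos(8*b/7)/8


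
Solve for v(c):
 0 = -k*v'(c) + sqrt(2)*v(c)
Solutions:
 v(c) = C1*exp(sqrt(2)*c/k)


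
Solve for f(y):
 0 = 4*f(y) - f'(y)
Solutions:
 f(y) = C1*exp(4*y)


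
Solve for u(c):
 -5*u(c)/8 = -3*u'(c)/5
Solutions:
 u(c) = C1*exp(25*c/24)


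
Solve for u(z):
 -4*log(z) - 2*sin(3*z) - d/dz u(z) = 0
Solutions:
 u(z) = C1 - 4*z*log(z) + 4*z + 2*cos(3*z)/3


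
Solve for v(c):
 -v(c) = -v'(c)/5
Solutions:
 v(c) = C1*exp(5*c)


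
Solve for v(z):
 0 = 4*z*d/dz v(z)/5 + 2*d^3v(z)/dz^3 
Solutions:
 v(z) = C1 + Integral(C2*airyai(-2^(1/3)*5^(2/3)*z/5) + C3*airybi(-2^(1/3)*5^(2/3)*z/5), z)


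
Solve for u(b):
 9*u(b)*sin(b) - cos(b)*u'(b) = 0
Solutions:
 u(b) = C1/cos(b)^9


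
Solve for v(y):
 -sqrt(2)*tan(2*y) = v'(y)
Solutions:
 v(y) = C1 + sqrt(2)*log(cos(2*y))/2


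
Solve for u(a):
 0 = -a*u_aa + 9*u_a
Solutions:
 u(a) = C1 + C2*a^10


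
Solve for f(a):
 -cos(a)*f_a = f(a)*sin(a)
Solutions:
 f(a) = C1*cos(a)


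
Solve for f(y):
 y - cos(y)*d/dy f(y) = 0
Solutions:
 f(y) = C1 + Integral(y/cos(y), y)


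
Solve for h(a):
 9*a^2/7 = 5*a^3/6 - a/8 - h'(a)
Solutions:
 h(a) = C1 + 5*a^4/24 - 3*a^3/7 - a^2/16


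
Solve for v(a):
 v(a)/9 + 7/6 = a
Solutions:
 v(a) = 9*a - 21/2


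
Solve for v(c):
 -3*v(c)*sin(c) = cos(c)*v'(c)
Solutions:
 v(c) = C1*cos(c)^3


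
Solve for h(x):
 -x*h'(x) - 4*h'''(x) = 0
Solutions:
 h(x) = C1 + Integral(C2*airyai(-2^(1/3)*x/2) + C3*airybi(-2^(1/3)*x/2), x)


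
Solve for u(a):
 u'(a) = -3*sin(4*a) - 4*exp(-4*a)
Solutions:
 u(a) = C1 + 3*cos(4*a)/4 + exp(-4*a)


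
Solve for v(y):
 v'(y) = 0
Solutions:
 v(y) = C1


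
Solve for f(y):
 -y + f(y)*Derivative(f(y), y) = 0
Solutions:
 f(y) = -sqrt(C1 + y^2)
 f(y) = sqrt(C1 + y^2)


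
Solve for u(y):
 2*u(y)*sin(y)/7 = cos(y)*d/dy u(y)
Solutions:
 u(y) = C1/cos(y)^(2/7)


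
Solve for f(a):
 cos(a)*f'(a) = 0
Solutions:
 f(a) = C1


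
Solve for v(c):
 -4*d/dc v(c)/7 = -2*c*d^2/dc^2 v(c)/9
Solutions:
 v(c) = C1 + C2*c^(25/7)


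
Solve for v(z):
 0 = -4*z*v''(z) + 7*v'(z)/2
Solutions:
 v(z) = C1 + C2*z^(15/8)


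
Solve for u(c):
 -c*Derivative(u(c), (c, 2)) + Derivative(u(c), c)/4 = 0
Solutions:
 u(c) = C1 + C2*c^(5/4)


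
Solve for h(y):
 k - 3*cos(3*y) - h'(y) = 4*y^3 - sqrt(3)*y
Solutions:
 h(y) = C1 + k*y - y^4 + sqrt(3)*y^2/2 - sin(3*y)


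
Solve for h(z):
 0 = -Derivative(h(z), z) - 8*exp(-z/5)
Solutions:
 h(z) = C1 + 40*exp(-z/5)


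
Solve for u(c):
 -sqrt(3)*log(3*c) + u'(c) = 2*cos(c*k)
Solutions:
 u(c) = C1 + sqrt(3)*c*(log(c) - 1) + sqrt(3)*c*log(3) + 2*Piecewise((sin(c*k)/k, Ne(k, 0)), (c, True))


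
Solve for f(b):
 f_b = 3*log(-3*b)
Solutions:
 f(b) = C1 + 3*b*log(-b) + 3*b*(-1 + log(3))


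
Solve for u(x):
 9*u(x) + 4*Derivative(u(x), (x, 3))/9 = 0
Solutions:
 u(x) = C3*exp(-3*6^(1/3)*x/2) + (C1*sin(3*2^(1/3)*3^(5/6)*x/4) + C2*cos(3*2^(1/3)*3^(5/6)*x/4))*exp(3*6^(1/3)*x/4)


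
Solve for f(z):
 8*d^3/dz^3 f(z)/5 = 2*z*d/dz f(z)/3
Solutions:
 f(z) = C1 + Integral(C2*airyai(90^(1/3)*z/6) + C3*airybi(90^(1/3)*z/6), z)


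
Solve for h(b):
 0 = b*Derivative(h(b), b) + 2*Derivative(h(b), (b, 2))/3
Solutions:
 h(b) = C1 + C2*erf(sqrt(3)*b/2)


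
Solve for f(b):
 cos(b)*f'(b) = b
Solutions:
 f(b) = C1 + Integral(b/cos(b), b)


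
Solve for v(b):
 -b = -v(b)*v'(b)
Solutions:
 v(b) = -sqrt(C1 + b^2)
 v(b) = sqrt(C1 + b^2)


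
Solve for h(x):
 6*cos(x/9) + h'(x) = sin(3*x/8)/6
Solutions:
 h(x) = C1 - 54*sin(x/9) - 4*cos(3*x/8)/9


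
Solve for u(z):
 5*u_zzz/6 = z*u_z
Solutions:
 u(z) = C1 + Integral(C2*airyai(5^(2/3)*6^(1/3)*z/5) + C3*airybi(5^(2/3)*6^(1/3)*z/5), z)


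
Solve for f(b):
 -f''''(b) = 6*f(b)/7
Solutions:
 f(b) = (C1*sin(14^(3/4)*3^(1/4)*b/14) + C2*cos(14^(3/4)*3^(1/4)*b/14))*exp(-14^(3/4)*3^(1/4)*b/14) + (C3*sin(14^(3/4)*3^(1/4)*b/14) + C4*cos(14^(3/4)*3^(1/4)*b/14))*exp(14^(3/4)*3^(1/4)*b/14)


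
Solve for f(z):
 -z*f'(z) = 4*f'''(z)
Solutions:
 f(z) = C1 + Integral(C2*airyai(-2^(1/3)*z/2) + C3*airybi(-2^(1/3)*z/2), z)


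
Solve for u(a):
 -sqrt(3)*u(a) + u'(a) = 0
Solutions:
 u(a) = C1*exp(sqrt(3)*a)


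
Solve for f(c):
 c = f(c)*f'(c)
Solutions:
 f(c) = -sqrt(C1 + c^2)
 f(c) = sqrt(C1 + c^2)


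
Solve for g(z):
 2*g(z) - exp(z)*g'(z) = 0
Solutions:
 g(z) = C1*exp(-2*exp(-z))


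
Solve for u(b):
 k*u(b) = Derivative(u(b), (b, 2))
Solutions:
 u(b) = C1*exp(-b*sqrt(k)) + C2*exp(b*sqrt(k))


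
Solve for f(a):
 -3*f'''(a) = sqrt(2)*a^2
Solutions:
 f(a) = C1 + C2*a + C3*a^2 - sqrt(2)*a^5/180


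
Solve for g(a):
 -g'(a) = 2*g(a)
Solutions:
 g(a) = C1*exp(-2*a)


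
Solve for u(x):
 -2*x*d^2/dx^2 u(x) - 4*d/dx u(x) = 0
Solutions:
 u(x) = C1 + C2/x


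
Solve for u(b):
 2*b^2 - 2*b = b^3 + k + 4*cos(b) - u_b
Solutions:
 u(b) = C1 + b^4/4 - 2*b^3/3 + b^2 + b*k + 4*sin(b)


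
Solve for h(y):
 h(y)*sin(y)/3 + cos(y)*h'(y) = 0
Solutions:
 h(y) = C1*cos(y)^(1/3)


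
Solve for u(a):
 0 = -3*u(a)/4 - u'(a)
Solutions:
 u(a) = C1*exp(-3*a/4)


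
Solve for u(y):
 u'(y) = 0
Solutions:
 u(y) = C1


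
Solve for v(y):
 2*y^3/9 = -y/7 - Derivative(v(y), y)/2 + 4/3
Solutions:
 v(y) = C1 - y^4/9 - y^2/7 + 8*y/3


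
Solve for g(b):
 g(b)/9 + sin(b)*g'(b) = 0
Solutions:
 g(b) = C1*(cos(b) + 1)^(1/18)/(cos(b) - 1)^(1/18)


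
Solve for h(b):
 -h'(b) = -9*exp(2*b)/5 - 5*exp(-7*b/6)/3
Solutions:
 h(b) = C1 + 9*exp(2*b)/10 - 10*exp(-7*b/6)/7


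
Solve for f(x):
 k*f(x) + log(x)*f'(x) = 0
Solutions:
 f(x) = C1*exp(-k*li(x))


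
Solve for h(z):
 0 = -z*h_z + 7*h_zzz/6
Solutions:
 h(z) = C1 + Integral(C2*airyai(6^(1/3)*7^(2/3)*z/7) + C3*airybi(6^(1/3)*7^(2/3)*z/7), z)


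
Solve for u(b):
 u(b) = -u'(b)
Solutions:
 u(b) = C1*exp(-b)


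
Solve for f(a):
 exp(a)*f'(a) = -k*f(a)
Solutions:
 f(a) = C1*exp(k*exp(-a))


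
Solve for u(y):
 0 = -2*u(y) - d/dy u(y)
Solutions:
 u(y) = C1*exp(-2*y)


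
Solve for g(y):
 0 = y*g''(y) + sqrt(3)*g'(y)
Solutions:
 g(y) = C1 + C2*y^(1 - sqrt(3))


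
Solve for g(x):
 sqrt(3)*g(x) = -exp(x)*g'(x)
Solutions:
 g(x) = C1*exp(sqrt(3)*exp(-x))


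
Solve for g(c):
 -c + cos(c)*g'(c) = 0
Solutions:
 g(c) = C1 + Integral(c/cos(c), c)


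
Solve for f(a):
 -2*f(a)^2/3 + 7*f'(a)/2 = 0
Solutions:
 f(a) = -21/(C1 + 4*a)


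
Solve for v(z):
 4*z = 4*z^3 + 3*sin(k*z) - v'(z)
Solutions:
 v(z) = C1 + z^4 - 2*z^2 - 3*cos(k*z)/k


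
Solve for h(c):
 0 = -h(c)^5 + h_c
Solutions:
 h(c) = -(-1/(C1 + 4*c))^(1/4)
 h(c) = (-1/(C1 + 4*c))^(1/4)
 h(c) = -I*(-1/(C1 + 4*c))^(1/4)
 h(c) = I*(-1/(C1 + 4*c))^(1/4)


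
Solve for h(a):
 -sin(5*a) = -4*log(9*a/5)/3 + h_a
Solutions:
 h(a) = C1 + 4*a*log(a)/3 - 2*a*log(5) - 4*a/3 + 2*a*log(15)/3 + 2*a*log(3) + cos(5*a)/5


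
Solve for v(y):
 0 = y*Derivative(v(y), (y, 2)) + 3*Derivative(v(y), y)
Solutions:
 v(y) = C1 + C2/y^2


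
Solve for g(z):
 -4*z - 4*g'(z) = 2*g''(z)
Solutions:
 g(z) = C1 + C2*exp(-2*z) - z^2/2 + z/2


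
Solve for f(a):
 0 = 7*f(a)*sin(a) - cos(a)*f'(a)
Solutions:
 f(a) = C1/cos(a)^7


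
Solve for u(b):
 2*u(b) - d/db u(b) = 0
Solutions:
 u(b) = C1*exp(2*b)


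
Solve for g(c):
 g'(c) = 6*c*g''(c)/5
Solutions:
 g(c) = C1 + C2*c^(11/6)


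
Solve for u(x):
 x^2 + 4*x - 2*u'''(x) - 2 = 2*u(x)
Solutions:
 u(x) = C3*exp(-x) + x^2/2 + 2*x + (C1*sin(sqrt(3)*x/2) + C2*cos(sqrt(3)*x/2))*exp(x/2) - 1


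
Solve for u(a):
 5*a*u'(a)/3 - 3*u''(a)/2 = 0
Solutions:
 u(a) = C1 + C2*erfi(sqrt(5)*a/3)


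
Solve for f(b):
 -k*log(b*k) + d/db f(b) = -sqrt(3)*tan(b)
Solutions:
 f(b) = C1 + b*k*(log(b*k) - 1) + sqrt(3)*log(cos(b))


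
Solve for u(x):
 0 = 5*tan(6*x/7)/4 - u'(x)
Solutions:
 u(x) = C1 - 35*log(cos(6*x/7))/24


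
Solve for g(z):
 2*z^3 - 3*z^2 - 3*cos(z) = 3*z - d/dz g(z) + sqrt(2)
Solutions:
 g(z) = C1 - z^4/2 + z^3 + 3*z^2/2 + sqrt(2)*z + 3*sin(z)


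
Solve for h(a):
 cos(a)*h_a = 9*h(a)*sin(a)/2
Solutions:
 h(a) = C1/cos(a)^(9/2)


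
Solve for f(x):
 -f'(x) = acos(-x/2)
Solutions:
 f(x) = C1 - x*acos(-x/2) - sqrt(4 - x^2)


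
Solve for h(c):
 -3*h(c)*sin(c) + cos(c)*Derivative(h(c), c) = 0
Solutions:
 h(c) = C1/cos(c)^3


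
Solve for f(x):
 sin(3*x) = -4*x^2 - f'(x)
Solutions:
 f(x) = C1 - 4*x^3/3 + cos(3*x)/3


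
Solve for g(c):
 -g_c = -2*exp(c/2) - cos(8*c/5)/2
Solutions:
 g(c) = C1 + 4*exp(c/2) + 5*sin(8*c/5)/16


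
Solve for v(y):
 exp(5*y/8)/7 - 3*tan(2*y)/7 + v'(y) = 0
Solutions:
 v(y) = C1 - 8*exp(5*y/8)/35 - 3*log(cos(2*y))/14


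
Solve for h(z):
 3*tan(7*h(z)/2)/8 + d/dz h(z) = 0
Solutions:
 h(z) = -2*asin(C1*exp(-21*z/16))/7 + 2*pi/7
 h(z) = 2*asin(C1*exp(-21*z/16))/7


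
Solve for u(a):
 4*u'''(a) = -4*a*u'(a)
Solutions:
 u(a) = C1 + Integral(C2*airyai(-a) + C3*airybi(-a), a)


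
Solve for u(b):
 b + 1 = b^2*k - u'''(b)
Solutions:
 u(b) = C1 + C2*b + C3*b^2 + b^5*k/60 - b^4/24 - b^3/6


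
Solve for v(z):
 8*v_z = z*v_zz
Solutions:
 v(z) = C1 + C2*z^9


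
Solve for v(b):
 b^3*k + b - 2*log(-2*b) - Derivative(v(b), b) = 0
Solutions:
 v(b) = C1 + b^4*k/4 + b^2/2 - 2*b*log(-b) + 2*b*(1 - log(2))


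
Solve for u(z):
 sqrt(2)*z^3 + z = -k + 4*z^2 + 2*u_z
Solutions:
 u(z) = C1 + k*z/2 + sqrt(2)*z^4/8 - 2*z^3/3 + z^2/4


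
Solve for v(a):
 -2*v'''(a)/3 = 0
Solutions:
 v(a) = C1 + C2*a + C3*a^2


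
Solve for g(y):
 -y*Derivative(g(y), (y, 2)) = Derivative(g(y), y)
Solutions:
 g(y) = C1 + C2*log(y)


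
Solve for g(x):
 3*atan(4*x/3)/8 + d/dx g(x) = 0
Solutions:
 g(x) = C1 - 3*x*atan(4*x/3)/8 + 9*log(16*x^2 + 9)/64


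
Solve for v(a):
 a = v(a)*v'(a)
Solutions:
 v(a) = -sqrt(C1 + a^2)
 v(a) = sqrt(C1 + a^2)


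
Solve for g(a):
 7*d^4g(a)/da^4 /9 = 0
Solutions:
 g(a) = C1 + C2*a + C3*a^2 + C4*a^3


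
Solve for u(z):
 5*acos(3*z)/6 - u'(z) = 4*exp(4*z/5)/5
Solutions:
 u(z) = C1 + 5*z*acos(3*z)/6 - 5*sqrt(1 - 9*z^2)/18 - exp(4*z/5)


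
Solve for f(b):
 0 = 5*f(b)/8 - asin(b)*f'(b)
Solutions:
 f(b) = C1*exp(5*Integral(1/asin(b), b)/8)


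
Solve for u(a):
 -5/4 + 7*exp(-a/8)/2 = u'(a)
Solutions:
 u(a) = C1 - 5*a/4 - 28*exp(-a/8)


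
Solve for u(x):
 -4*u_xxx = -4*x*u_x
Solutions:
 u(x) = C1 + Integral(C2*airyai(x) + C3*airybi(x), x)


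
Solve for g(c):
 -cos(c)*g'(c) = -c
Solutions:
 g(c) = C1 + Integral(c/cos(c), c)


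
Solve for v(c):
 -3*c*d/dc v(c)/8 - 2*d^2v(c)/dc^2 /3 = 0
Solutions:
 v(c) = C1 + C2*erf(3*sqrt(2)*c/8)


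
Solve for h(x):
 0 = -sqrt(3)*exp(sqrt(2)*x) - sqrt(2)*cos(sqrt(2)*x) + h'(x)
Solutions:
 h(x) = C1 + sqrt(6)*exp(sqrt(2)*x)/2 + sin(sqrt(2)*x)


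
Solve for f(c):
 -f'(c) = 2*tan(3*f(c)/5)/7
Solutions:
 f(c) = -5*asin(C1*exp(-6*c/35))/3 + 5*pi/3
 f(c) = 5*asin(C1*exp(-6*c/35))/3


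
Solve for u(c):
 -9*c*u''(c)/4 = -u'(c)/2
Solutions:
 u(c) = C1 + C2*c^(11/9)


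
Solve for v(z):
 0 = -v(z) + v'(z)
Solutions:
 v(z) = C1*exp(z)


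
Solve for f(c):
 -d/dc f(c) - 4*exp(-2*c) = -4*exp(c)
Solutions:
 f(c) = C1 + 4*exp(c) + 2*exp(-2*c)


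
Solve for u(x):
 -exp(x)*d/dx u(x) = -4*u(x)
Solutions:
 u(x) = C1*exp(-4*exp(-x))


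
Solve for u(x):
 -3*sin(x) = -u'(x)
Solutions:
 u(x) = C1 - 3*cos(x)


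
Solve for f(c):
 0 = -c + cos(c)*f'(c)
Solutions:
 f(c) = C1 + Integral(c/cos(c), c)


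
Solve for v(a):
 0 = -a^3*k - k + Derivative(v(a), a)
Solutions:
 v(a) = C1 + a^4*k/4 + a*k


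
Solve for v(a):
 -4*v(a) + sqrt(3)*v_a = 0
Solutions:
 v(a) = C1*exp(4*sqrt(3)*a/3)


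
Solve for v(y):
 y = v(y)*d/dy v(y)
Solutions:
 v(y) = -sqrt(C1 + y^2)
 v(y) = sqrt(C1 + y^2)


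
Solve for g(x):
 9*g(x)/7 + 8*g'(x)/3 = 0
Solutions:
 g(x) = C1*exp(-27*x/56)


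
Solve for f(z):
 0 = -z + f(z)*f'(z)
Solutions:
 f(z) = -sqrt(C1 + z^2)
 f(z) = sqrt(C1 + z^2)


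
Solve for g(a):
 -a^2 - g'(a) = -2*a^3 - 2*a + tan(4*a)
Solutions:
 g(a) = C1 + a^4/2 - a^3/3 + a^2 + log(cos(4*a))/4


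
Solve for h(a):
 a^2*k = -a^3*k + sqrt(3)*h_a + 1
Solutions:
 h(a) = C1 + sqrt(3)*a^4*k/12 + sqrt(3)*a^3*k/9 - sqrt(3)*a/3


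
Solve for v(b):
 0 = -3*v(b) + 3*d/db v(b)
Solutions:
 v(b) = C1*exp(b)


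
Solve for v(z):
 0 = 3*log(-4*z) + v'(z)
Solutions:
 v(z) = C1 - 3*z*log(-z) + 3*z*(1 - 2*log(2))


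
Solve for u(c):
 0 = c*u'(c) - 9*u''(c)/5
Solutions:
 u(c) = C1 + C2*erfi(sqrt(10)*c/6)


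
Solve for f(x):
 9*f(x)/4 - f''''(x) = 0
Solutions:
 f(x) = C1*exp(-sqrt(6)*x/2) + C2*exp(sqrt(6)*x/2) + C3*sin(sqrt(6)*x/2) + C4*cos(sqrt(6)*x/2)


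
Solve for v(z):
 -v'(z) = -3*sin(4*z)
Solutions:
 v(z) = C1 - 3*cos(4*z)/4


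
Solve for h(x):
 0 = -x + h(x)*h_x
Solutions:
 h(x) = -sqrt(C1 + x^2)
 h(x) = sqrt(C1 + x^2)


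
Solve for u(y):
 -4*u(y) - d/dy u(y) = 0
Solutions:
 u(y) = C1*exp(-4*y)


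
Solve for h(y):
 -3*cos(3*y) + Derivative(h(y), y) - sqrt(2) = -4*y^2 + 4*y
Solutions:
 h(y) = C1 - 4*y^3/3 + 2*y^2 + sqrt(2)*y + sin(3*y)


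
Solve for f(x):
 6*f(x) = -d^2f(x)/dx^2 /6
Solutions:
 f(x) = C1*sin(6*x) + C2*cos(6*x)


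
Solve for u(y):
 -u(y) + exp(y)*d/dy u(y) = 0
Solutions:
 u(y) = C1*exp(-exp(-y))


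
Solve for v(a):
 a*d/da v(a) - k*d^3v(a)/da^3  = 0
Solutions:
 v(a) = C1 + Integral(C2*airyai(a*(1/k)^(1/3)) + C3*airybi(a*(1/k)^(1/3)), a)


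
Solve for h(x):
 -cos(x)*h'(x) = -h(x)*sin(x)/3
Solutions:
 h(x) = C1/cos(x)^(1/3)


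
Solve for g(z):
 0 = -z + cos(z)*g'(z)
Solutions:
 g(z) = C1 + Integral(z/cos(z), z)


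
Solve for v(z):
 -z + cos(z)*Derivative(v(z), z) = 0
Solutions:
 v(z) = C1 + Integral(z/cos(z), z)


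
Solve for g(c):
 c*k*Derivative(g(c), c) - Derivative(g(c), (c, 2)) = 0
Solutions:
 g(c) = Piecewise((-sqrt(2)*sqrt(pi)*C1*erf(sqrt(2)*c*sqrt(-k)/2)/(2*sqrt(-k)) - C2, (k > 0) | (k < 0)), (-C1*c - C2, True))


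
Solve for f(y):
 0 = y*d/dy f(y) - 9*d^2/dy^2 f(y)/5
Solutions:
 f(y) = C1 + C2*erfi(sqrt(10)*y/6)


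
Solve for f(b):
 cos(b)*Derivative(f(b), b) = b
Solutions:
 f(b) = C1 + Integral(b/cos(b), b)


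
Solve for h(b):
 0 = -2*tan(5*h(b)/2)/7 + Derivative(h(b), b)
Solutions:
 h(b) = -2*asin(C1*exp(5*b/7))/5 + 2*pi/5
 h(b) = 2*asin(C1*exp(5*b/7))/5


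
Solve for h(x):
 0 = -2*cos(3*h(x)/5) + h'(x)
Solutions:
 -2*x - 5*log(sin(3*h(x)/5) - 1)/6 + 5*log(sin(3*h(x)/5) + 1)/6 = C1


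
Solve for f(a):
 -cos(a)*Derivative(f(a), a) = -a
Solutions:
 f(a) = C1 + Integral(a/cos(a), a)


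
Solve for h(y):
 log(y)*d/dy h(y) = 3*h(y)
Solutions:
 h(y) = C1*exp(3*li(y))


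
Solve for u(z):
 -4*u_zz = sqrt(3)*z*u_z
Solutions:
 u(z) = C1 + C2*erf(sqrt(2)*3^(1/4)*z/4)


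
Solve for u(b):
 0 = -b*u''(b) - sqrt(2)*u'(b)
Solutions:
 u(b) = C1 + C2*b^(1 - sqrt(2))


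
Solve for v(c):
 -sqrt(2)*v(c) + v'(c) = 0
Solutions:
 v(c) = C1*exp(sqrt(2)*c)


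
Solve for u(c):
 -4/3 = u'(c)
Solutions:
 u(c) = C1 - 4*c/3


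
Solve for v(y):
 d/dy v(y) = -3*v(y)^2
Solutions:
 v(y) = 1/(C1 + 3*y)


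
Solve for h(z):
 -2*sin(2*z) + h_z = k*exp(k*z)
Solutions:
 h(z) = C1 + exp(k*z) - cos(2*z)


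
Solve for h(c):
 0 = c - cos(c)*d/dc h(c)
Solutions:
 h(c) = C1 + Integral(c/cos(c), c)


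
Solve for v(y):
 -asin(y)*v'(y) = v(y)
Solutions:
 v(y) = C1*exp(-Integral(1/asin(y), y))


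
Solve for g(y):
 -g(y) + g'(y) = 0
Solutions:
 g(y) = C1*exp(y)


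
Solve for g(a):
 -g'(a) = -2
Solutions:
 g(a) = C1 + 2*a


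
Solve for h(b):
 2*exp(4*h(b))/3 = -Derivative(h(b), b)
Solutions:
 h(b) = log(-(1/(C1 + 8*b))^(1/4)) + log(3)/4
 h(b) = log(1/(C1 + 8*b))/4 + log(3)/4
 h(b) = log(-I*(1/(C1 + 8*b))^(1/4)) + log(3)/4
 h(b) = log(I*(1/(C1 + 8*b))^(1/4)) + log(3)/4


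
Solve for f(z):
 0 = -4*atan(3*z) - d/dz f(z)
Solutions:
 f(z) = C1 - 4*z*atan(3*z) + 2*log(9*z^2 + 1)/3


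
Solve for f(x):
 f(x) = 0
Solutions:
 f(x) = 0


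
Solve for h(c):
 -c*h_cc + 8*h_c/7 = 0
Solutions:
 h(c) = C1 + C2*c^(15/7)


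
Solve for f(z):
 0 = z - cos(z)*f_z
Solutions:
 f(z) = C1 + Integral(z/cos(z), z)


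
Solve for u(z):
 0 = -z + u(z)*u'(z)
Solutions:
 u(z) = -sqrt(C1 + z^2)
 u(z) = sqrt(C1 + z^2)


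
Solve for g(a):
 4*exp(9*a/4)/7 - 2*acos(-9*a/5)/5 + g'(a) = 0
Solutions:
 g(a) = C1 + 2*a*acos(-9*a/5)/5 + 2*sqrt(25 - 81*a^2)/45 - 16*exp(9*a/4)/63


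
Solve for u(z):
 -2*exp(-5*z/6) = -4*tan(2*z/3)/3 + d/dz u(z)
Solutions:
 u(z) = C1 + log(tan(2*z/3)^2 + 1) + 12*exp(-5*z/6)/5


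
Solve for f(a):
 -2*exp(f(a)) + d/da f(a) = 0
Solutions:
 f(a) = log(-1/(C1 + 2*a))


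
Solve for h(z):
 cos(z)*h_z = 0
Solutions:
 h(z) = C1


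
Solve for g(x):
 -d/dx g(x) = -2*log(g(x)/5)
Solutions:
 Integral(1/(-log(_y) + log(5)), (_y, g(x)))/2 = C1 - x


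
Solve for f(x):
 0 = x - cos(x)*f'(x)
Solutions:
 f(x) = C1 + Integral(x/cos(x), x)


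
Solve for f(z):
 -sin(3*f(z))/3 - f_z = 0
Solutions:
 f(z) = -acos((-C1 - exp(2*z))/(C1 - exp(2*z)))/3 + 2*pi/3
 f(z) = acos((-C1 - exp(2*z))/(C1 - exp(2*z)))/3


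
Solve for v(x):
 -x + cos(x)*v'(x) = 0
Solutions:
 v(x) = C1 + Integral(x/cos(x), x)


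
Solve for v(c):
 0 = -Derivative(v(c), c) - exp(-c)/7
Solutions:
 v(c) = C1 + exp(-c)/7


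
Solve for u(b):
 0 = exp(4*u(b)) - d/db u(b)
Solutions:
 u(b) = log(-(-1/(C1 + 4*b))^(1/4))
 u(b) = log(-1/(C1 + 4*b))/4
 u(b) = log(-I*(-1/(C1 + 4*b))^(1/4))
 u(b) = log(I*(-1/(C1 + 4*b))^(1/4))


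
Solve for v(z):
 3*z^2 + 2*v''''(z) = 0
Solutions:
 v(z) = C1 + C2*z + C3*z^2 + C4*z^3 - z^6/240


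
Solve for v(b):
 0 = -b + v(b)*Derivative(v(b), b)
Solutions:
 v(b) = -sqrt(C1 + b^2)
 v(b) = sqrt(C1 + b^2)


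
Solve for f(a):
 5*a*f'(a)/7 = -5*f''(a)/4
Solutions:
 f(a) = C1 + C2*erf(sqrt(14)*a/7)


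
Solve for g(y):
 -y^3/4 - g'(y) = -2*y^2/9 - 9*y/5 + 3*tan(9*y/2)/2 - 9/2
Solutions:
 g(y) = C1 - y^4/16 + 2*y^3/27 + 9*y^2/10 + 9*y/2 + log(cos(9*y/2))/3


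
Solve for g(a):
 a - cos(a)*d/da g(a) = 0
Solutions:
 g(a) = C1 + Integral(a/cos(a), a)


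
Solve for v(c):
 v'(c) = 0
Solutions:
 v(c) = C1


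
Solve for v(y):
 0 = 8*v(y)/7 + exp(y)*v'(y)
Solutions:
 v(y) = C1*exp(8*exp(-y)/7)


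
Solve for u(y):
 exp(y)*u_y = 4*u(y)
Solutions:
 u(y) = C1*exp(-4*exp(-y))


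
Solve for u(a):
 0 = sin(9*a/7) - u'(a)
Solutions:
 u(a) = C1 - 7*cos(9*a/7)/9


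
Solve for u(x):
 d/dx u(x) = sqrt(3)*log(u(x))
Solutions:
 li(u(x)) = C1 + sqrt(3)*x


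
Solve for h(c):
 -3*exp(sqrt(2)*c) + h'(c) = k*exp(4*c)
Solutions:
 h(c) = C1 + k*exp(4*c)/4 + 3*sqrt(2)*exp(sqrt(2)*c)/2


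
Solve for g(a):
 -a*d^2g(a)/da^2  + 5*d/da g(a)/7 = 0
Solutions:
 g(a) = C1 + C2*a^(12/7)


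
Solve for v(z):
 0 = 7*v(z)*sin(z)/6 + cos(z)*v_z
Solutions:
 v(z) = C1*cos(z)^(7/6)


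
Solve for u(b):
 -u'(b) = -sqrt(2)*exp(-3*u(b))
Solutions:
 u(b) = log(C1 + 3*sqrt(2)*b)/3
 u(b) = log((-3^(1/3) - 3^(5/6)*I)*(C1 + sqrt(2)*b)^(1/3)/2)
 u(b) = log((-3^(1/3) + 3^(5/6)*I)*(C1 + sqrt(2)*b)^(1/3)/2)


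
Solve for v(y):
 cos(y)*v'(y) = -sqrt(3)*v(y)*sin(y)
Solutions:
 v(y) = C1*cos(y)^(sqrt(3))


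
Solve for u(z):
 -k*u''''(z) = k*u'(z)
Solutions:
 u(z) = C1 + C4*exp(-z) + (C2*sin(sqrt(3)*z/2) + C3*cos(sqrt(3)*z/2))*exp(z/2)


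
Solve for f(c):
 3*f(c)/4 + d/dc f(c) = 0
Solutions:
 f(c) = C1*exp(-3*c/4)


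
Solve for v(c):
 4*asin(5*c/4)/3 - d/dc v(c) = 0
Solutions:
 v(c) = C1 + 4*c*asin(5*c/4)/3 + 4*sqrt(16 - 25*c^2)/15


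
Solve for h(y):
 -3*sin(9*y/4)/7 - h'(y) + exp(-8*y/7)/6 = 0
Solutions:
 h(y) = C1 + 4*cos(9*y/4)/21 - 7*exp(-8*y/7)/48


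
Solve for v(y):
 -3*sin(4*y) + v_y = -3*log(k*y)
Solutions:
 v(y) = C1 - 3*y*log(k*y) + 3*y - 3*cos(4*y)/4


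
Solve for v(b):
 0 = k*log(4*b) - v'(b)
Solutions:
 v(b) = C1 + b*k*log(b) - b*k + b*k*log(4)


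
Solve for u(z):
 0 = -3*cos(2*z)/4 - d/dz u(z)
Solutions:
 u(z) = C1 - 3*sin(2*z)/8


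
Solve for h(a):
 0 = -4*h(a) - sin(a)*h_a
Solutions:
 h(a) = C1*(cos(a)^2 + 2*cos(a) + 1)/(cos(a)^2 - 2*cos(a) + 1)


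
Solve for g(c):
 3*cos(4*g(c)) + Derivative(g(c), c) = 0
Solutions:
 g(c) = -asin((C1 + exp(24*c))/(C1 - exp(24*c)))/4 + pi/4
 g(c) = asin((C1 + exp(24*c))/(C1 - exp(24*c)))/4


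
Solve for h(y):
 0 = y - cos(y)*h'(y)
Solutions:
 h(y) = C1 + Integral(y/cos(y), y)


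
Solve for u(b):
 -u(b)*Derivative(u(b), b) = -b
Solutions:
 u(b) = -sqrt(C1 + b^2)
 u(b) = sqrt(C1 + b^2)


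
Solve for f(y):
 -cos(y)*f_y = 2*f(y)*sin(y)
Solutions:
 f(y) = C1*cos(y)^2


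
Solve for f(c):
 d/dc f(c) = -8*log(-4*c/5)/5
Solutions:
 f(c) = C1 - 8*c*log(-c)/5 + 8*c*(-2*log(2) + 1 + log(5))/5


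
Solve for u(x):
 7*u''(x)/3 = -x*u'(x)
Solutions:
 u(x) = C1 + C2*erf(sqrt(42)*x/14)


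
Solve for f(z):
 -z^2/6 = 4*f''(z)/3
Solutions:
 f(z) = C1 + C2*z - z^4/96


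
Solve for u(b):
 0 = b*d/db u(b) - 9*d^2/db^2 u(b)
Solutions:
 u(b) = C1 + C2*erfi(sqrt(2)*b/6)


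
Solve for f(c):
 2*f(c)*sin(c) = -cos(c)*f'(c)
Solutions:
 f(c) = C1*cos(c)^2


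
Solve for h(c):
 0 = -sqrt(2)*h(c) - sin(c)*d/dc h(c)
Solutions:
 h(c) = C1*(cos(c) + 1)^(sqrt(2)/2)/(cos(c) - 1)^(sqrt(2)/2)


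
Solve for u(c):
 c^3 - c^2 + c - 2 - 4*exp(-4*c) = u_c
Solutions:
 u(c) = C1 + c^4/4 - c^3/3 + c^2/2 - 2*c + exp(-4*c)


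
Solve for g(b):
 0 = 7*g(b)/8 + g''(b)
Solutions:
 g(b) = C1*sin(sqrt(14)*b/4) + C2*cos(sqrt(14)*b/4)


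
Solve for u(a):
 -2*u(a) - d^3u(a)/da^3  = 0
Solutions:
 u(a) = C3*exp(-2^(1/3)*a) + (C1*sin(2^(1/3)*sqrt(3)*a/2) + C2*cos(2^(1/3)*sqrt(3)*a/2))*exp(2^(1/3)*a/2)


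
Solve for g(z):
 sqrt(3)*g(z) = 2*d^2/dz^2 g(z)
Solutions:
 g(z) = C1*exp(-sqrt(2)*3^(1/4)*z/2) + C2*exp(sqrt(2)*3^(1/4)*z/2)


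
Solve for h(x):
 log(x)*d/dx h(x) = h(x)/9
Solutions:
 h(x) = C1*exp(li(x)/9)


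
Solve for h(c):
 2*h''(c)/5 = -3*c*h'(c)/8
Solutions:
 h(c) = C1 + C2*erf(sqrt(30)*c/8)


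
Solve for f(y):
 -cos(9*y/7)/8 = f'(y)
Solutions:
 f(y) = C1 - 7*sin(9*y/7)/72


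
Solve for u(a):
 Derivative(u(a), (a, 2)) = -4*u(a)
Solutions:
 u(a) = C1*sin(2*a) + C2*cos(2*a)


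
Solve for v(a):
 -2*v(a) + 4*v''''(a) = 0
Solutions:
 v(a) = C1*exp(-2^(3/4)*a/2) + C2*exp(2^(3/4)*a/2) + C3*sin(2^(3/4)*a/2) + C4*cos(2^(3/4)*a/2)


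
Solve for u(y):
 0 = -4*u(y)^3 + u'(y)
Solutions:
 u(y) = -sqrt(2)*sqrt(-1/(C1 + 4*y))/2
 u(y) = sqrt(2)*sqrt(-1/(C1 + 4*y))/2


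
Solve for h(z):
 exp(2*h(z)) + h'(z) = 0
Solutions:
 h(z) = log(-sqrt(-1/(C1 - z))) - log(2)/2
 h(z) = log(-1/(C1 - z))/2 - log(2)/2


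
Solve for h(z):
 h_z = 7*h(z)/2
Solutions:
 h(z) = C1*exp(7*z/2)


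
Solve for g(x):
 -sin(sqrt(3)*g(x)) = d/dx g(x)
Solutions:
 g(x) = sqrt(3)*(-acos((-exp(2*sqrt(3)*C1) - exp(2*sqrt(3)*x))/(exp(2*sqrt(3)*C1) - exp(2*sqrt(3)*x))) + 2*pi)/3
 g(x) = sqrt(3)*acos((-exp(2*sqrt(3)*C1) - exp(2*sqrt(3)*x))/(exp(2*sqrt(3)*C1) - exp(2*sqrt(3)*x)))/3


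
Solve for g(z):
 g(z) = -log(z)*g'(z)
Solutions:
 g(z) = C1*exp(-li(z))


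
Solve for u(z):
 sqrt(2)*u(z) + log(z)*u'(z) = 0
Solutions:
 u(z) = C1*exp(-sqrt(2)*li(z))


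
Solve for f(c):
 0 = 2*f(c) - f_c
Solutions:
 f(c) = C1*exp(2*c)


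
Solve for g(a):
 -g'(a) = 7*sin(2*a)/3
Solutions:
 g(a) = C1 + 7*cos(2*a)/6


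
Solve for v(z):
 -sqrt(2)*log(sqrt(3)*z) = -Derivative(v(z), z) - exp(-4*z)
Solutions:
 v(z) = C1 + sqrt(2)*z*log(z) + sqrt(2)*z*(-1 + log(3)/2) + exp(-4*z)/4


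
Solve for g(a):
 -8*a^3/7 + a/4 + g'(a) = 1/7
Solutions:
 g(a) = C1 + 2*a^4/7 - a^2/8 + a/7


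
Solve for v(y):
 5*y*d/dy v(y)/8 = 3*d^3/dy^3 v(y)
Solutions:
 v(y) = C1 + Integral(C2*airyai(3^(2/3)*5^(1/3)*y/6) + C3*airybi(3^(2/3)*5^(1/3)*y/6), y)


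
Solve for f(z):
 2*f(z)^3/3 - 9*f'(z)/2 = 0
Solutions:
 f(z) = -3*sqrt(6)*sqrt(-1/(C1 + 4*z))/2
 f(z) = 3*sqrt(6)*sqrt(-1/(C1 + 4*z))/2


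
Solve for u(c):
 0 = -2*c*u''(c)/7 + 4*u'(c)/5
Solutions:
 u(c) = C1 + C2*c^(19/5)


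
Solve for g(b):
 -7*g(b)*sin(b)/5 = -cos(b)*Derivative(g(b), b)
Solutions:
 g(b) = C1/cos(b)^(7/5)


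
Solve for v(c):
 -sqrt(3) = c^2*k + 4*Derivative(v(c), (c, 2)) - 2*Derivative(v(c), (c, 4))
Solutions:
 v(c) = C1 + C2*c + C3*exp(-sqrt(2)*c) + C4*exp(sqrt(2)*c) - c^4*k/48 + c^2*(-k - sqrt(3))/8


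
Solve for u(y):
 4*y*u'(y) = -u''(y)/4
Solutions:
 u(y) = C1 + C2*erf(2*sqrt(2)*y)


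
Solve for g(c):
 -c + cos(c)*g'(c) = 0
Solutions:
 g(c) = C1 + Integral(c/cos(c), c)


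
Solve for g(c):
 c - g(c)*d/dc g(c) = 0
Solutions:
 g(c) = -sqrt(C1 + c^2)
 g(c) = sqrt(C1 + c^2)


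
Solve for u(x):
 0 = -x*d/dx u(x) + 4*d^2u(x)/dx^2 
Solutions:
 u(x) = C1 + C2*erfi(sqrt(2)*x/4)


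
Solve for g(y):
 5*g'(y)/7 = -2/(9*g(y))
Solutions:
 g(y) = -sqrt(C1 - 140*y)/15
 g(y) = sqrt(C1 - 140*y)/15


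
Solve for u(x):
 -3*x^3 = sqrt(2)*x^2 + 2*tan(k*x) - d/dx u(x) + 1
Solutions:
 u(x) = C1 + 3*x^4/4 + sqrt(2)*x^3/3 + x + 2*Piecewise((-log(cos(k*x))/k, Ne(k, 0)), (0, True))


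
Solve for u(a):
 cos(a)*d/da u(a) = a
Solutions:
 u(a) = C1 + Integral(a/cos(a), a)


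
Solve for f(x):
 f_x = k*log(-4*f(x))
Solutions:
 Integral(1/(log(-_y) + 2*log(2)), (_y, f(x))) = C1 + k*x


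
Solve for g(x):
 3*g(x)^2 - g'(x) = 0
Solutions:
 g(x) = -1/(C1 + 3*x)


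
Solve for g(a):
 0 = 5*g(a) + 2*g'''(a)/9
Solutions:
 g(a) = C3*exp(a*(-2^(2/3)*45^(1/3) + 3*5^(1/3)*6^(2/3))/8)*sin(3*2^(2/3)*3^(1/6)*5^(1/3)*a/4) + C4*exp(a*(-2^(2/3)*45^(1/3) + 3*5^(1/3)*6^(2/3))/8)*cos(3*2^(2/3)*3^(1/6)*5^(1/3)*a/4) + C5*exp(-a*(2^(2/3)*45^(1/3) + 3*5^(1/3)*6^(2/3))/8) + (C1*sin(3*2^(2/3)*3^(1/6)*5^(1/3)*a/4) + C2*cos(3*2^(2/3)*3^(1/6)*5^(1/3)*a/4))*exp(2^(2/3)*45^(1/3)*a/4)


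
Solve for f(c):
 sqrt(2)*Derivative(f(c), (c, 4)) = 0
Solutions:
 f(c) = C1 + C2*c + C3*c^2 + C4*c^3


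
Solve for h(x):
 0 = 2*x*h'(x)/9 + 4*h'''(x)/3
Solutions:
 h(x) = C1 + Integral(C2*airyai(-6^(2/3)*x/6) + C3*airybi(-6^(2/3)*x/6), x)


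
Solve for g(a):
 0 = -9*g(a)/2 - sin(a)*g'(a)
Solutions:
 g(a) = C1*(cos(a) + 1)^(1/4)*(cos(a)^2 + 2*cos(a) + 1)/((cos(a) - 1)^(1/4)*(cos(a)^2 - 2*cos(a) + 1))


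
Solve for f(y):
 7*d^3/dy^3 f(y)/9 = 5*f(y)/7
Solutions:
 f(y) = C3*exp(315^(1/3)*y/7) + (C1*sin(3*3^(1/6)*35^(1/3)*y/14) + C2*cos(3*3^(1/6)*35^(1/3)*y/14))*exp(-315^(1/3)*y/14)


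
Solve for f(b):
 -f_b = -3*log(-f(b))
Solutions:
 -li(-f(b)) = C1 + 3*b


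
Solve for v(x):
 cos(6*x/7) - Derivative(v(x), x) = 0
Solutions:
 v(x) = C1 + 7*sin(6*x/7)/6


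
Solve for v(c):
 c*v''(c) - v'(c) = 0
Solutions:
 v(c) = C1 + C2*c^2


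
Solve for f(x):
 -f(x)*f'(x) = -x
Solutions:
 f(x) = -sqrt(C1 + x^2)
 f(x) = sqrt(C1 + x^2)


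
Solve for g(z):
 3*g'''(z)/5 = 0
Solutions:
 g(z) = C1 + C2*z + C3*z^2


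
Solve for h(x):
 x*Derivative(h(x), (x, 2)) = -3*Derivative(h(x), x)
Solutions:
 h(x) = C1 + C2/x^2


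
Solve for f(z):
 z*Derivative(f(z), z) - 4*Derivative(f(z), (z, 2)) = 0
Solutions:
 f(z) = C1 + C2*erfi(sqrt(2)*z/4)


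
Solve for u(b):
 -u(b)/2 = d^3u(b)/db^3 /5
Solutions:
 u(b) = C3*exp(-2^(2/3)*5^(1/3)*b/2) + (C1*sin(2^(2/3)*sqrt(3)*5^(1/3)*b/4) + C2*cos(2^(2/3)*sqrt(3)*5^(1/3)*b/4))*exp(2^(2/3)*5^(1/3)*b/4)


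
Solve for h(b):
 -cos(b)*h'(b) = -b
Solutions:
 h(b) = C1 + Integral(b/cos(b), b)


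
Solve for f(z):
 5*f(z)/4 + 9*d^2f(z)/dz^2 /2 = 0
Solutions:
 f(z) = C1*sin(sqrt(10)*z/6) + C2*cos(sqrt(10)*z/6)


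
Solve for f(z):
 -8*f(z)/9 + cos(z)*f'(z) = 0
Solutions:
 f(z) = C1*(sin(z) + 1)^(4/9)/(sin(z) - 1)^(4/9)


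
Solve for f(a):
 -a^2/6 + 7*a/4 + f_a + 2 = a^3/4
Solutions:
 f(a) = C1 + a^4/16 + a^3/18 - 7*a^2/8 - 2*a


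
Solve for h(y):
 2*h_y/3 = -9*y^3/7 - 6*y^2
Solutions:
 h(y) = C1 - 27*y^4/56 - 3*y^3


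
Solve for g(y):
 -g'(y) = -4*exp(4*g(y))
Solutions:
 g(y) = log(-(-1/(C1 + 16*y))^(1/4))
 g(y) = log(-1/(C1 + 16*y))/4
 g(y) = log(-I*(-1/(C1 + 16*y))^(1/4))
 g(y) = log(I*(-1/(C1 + 16*y))^(1/4))


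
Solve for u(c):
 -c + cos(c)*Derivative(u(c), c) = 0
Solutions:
 u(c) = C1 + Integral(c/cos(c), c)


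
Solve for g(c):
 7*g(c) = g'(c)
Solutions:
 g(c) = C1*exp(7*c)


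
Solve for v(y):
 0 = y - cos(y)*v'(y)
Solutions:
 v(y) = C1 + Integral(y/cos(y), y)


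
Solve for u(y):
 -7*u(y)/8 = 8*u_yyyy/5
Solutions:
 u(y) = (C1*sin(35^(1/4)*y/4) + C2*cos(35^(1/4)*y/4))*exp(-35^(1/4)*y/4) + (C3*sin(35^(1/4)*y/4) + C4*cos(35^(1/4)*y/4))*exp(35^(1/4)*y/4)


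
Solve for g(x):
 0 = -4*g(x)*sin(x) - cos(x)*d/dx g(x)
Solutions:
 g(x) = C1*cos(x)^4


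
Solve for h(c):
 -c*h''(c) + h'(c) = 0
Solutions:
 h(c) = C1 + C2*c^2


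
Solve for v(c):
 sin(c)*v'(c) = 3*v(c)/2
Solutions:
 v(c) = C1*(cos(c) - 1)^(3/4)/(cos(c) + 1)^(3/4)


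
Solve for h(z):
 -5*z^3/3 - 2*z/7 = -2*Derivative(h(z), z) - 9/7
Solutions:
 h(z) = C1 + 5*z^4/24 + z^2/14 - 9*z/14


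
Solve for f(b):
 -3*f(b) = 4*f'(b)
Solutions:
 f(b) = C1*exp(-3*b/4)


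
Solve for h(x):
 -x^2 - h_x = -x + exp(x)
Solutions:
 h(x) = C1 - x^3/3 + x^2/2 - exp(x)


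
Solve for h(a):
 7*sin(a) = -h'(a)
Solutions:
 h(a) = C1 + 7*cos(a)


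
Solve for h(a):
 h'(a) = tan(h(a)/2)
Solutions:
 h(a) = -2*asin(C1*exp(a/2)) + 2*pi
 h(a) = 2*asin(C1*exp(a/2))


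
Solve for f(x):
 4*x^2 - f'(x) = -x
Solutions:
 f(x) = C1 + 4*x^3/3 + x^2/2


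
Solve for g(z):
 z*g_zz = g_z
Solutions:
 g(z) = C1 + C2*z^2


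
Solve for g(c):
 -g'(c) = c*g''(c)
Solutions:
 g(c) = C1 + C2*log(c)


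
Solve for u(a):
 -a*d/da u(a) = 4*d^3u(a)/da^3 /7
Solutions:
 u(a) = C1 + Integral(C2*airyai(-14^(1/3)*a/2) + C3*airybi(-14^(1/3)*a/2), a)


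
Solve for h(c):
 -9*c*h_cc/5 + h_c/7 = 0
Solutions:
 h(c) = C1 + C2*c^(68/63)


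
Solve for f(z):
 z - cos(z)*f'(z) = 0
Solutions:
 f(z) = C1 + Integral(z/cos(z), z)


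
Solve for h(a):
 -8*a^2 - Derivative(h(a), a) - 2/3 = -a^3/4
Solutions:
 h(a) = C1 + a^4/16 - 8*a^3/3 - 2*a/3


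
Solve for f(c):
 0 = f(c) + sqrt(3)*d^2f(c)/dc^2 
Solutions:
 f(c) = C1*sin(3^(3/4)*c/3) + C2*cos(3^(3/4)*c/3)


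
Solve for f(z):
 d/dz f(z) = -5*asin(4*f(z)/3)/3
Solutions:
 Integral(1/asin(4*_y/3), (_y, f(z))) = C1 - 5*z/3


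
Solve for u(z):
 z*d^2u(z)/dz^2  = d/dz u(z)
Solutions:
 u(z) = C1 + C2*z^2


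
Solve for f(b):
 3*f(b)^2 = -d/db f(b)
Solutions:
 f(b) = 1/(C1 + 3*b)


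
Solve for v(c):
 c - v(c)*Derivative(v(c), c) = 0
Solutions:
 v(c) = -sqrt(C1 + c^2)
 v(c) = sqrt(C1 + c^2)


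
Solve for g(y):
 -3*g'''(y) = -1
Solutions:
 g(y) = C1 + C2*y + C3*y^2 + y^3/18


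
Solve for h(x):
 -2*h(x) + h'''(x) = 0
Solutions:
 h(x) = C3*exp(2^(1/3)*x) + (C1*sin(2^(1/3)*sqrt(3)*x/2) + C2*cos(2^(1/3)*sqrt(3)*x/2))*exp(-2^(1/3)*x/2)


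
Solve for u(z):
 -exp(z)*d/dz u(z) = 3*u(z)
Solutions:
 u(z) = C1*exp(3*exp(-z))


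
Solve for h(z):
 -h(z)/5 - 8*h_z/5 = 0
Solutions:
 h(z) = C1*exp(-z/8)


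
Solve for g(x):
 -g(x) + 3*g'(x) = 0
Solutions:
 g(x) = C1*exp(x/3)


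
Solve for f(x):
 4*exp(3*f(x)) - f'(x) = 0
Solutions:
 f(x) = log(-1/(C1 + 12*x))/3
 f(x) = log((-1/(C1 + 4*x))^(1/3)*(-3^(2/3) - 3*3^(1/6)*I)/6)
 f(x) = log((-1/(C1 + 4*x))^(1/3)*(-3^(2/3) + 3*3^(1/6)*I)/6)


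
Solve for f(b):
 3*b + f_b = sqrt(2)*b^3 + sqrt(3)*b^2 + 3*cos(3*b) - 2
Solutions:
 f(b) = C1 + sqrt(2)*b^4/4 + sqrt(3)*b^3/3 - 3*b^2/2 - 2*b + sin(3*b)


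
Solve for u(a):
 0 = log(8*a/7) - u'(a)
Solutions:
 u(a) = C1 + a*log(a) - a + a*log(8/7)


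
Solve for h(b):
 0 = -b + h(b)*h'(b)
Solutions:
 h(b) = -sqrt(C1 + b^2)
 h(b) = sqrt(C1 + b^2)


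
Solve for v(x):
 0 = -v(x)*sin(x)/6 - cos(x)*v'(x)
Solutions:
 v(x) = C1*cos(x)^(1/6)


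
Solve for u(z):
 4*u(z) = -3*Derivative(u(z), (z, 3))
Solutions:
 u(z) = C3*exp(-6^(2/3)*z/3) + (C1*sin(2^(2/3)*3^(1/6)*z/2) + C2*cos(2^(2/3)*3^(1/6)*z/2))*exp(6^(2/3)*z/6)


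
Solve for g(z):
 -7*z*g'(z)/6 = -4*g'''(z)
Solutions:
 g(z) = C1 + Integral(C2*airyai(3^(2/3)*7^(1/3)*z/6) + C3*airybi(3^(2/3)*7^(1/3)*z/6), z)


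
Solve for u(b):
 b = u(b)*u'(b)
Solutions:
 u(b) = -sqrt(C1 + b^2)
 u(b) = sqrt(C1 + b^2)


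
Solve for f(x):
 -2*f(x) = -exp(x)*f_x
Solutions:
 f(x) = C1*exp(-2*exp(-x))


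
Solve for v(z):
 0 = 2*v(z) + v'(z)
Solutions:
 v(z) = C1*exp(-2*z)


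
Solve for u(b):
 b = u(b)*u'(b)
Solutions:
 u(b) = -sqrt(C1 + b^2)
 u(b) = sqrt(C1 + b^2)


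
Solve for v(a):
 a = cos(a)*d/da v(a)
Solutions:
 v(a) = C1 + Integral(a/cos(a), a)


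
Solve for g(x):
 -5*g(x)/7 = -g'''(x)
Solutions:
 g(x) = C3*exp(5^(1/3)*7^(2/3)*x/7) + (C1*sin(sqrt(3)*5^(1/3)*7^(2/3)*x/14) + C2*cos(sqrt(3)*5^(1/3)*7^(2/3)*x/14))*exp(-5^(1/3)*7^(2/3)*x/14)


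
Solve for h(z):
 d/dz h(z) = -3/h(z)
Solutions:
 h(z) = -sqrt(C1 - 6*z)
 h(z) = sqrt(C1 - 6*z)


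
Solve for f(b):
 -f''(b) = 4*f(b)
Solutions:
 f(b) = C1*sin(2*b) + C2*cos(2*b)


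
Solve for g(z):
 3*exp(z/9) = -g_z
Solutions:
 g(z) = C1 - 27*exp(z/9)


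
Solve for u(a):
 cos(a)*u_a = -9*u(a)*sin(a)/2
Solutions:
 u(a) = C1*cos(a)^(9/2)


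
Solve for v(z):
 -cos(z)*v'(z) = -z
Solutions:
 v(z) = C1 + Integral(z/cos(z), z)


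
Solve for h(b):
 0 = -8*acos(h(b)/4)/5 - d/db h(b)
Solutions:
 Integral(1/acos(_y/4), (_y, h(b))) = C1 - 8*b/5


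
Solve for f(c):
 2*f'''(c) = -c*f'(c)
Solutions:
 f(c) = C1 + Integral(C2*airyai(-2^(2/3)*c/2) + C3*airybi(-2^(2/3)*c/2), c)


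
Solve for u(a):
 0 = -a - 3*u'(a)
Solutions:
 u(a) = C1 - a^2/6


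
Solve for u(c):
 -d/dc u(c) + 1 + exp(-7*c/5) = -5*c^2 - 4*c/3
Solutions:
 u(c) = C1 + 5*c^3/3 + 2*c^2/3 + c - 5*exp(-7*c/5)/7
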